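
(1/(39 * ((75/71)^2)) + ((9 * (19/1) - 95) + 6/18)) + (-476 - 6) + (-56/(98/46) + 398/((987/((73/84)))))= -436085189279/1010441250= -431.58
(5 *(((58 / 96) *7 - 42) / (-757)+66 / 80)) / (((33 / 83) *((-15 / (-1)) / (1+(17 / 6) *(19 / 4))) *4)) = 4577947751 / 1726686720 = 2.65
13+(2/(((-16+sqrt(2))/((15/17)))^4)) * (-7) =33229998587683/2556181242466-731430000 * sqrt(2)/21727540560961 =13.00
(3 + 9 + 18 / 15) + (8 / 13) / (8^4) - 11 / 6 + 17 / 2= 1983503 / 99840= 19.87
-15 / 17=-0.88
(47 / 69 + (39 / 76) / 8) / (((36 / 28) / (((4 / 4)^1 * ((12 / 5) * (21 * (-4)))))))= -1532083 / 13110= -116.86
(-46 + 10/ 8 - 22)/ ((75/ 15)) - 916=-18587/ 20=-929.35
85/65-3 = -22/13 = -1.69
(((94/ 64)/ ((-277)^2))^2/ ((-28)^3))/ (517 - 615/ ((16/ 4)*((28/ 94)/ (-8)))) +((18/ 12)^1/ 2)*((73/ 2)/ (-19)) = -358142045082654573437/ 248573474212618698752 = -1.44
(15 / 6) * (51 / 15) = 17 / 2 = 8.50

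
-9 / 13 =-0.69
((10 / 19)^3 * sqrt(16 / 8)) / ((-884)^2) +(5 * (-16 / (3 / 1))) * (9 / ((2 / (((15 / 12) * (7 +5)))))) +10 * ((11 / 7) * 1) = -12490 / 7 +125 * sqrt(2) / 670000838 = -1784.29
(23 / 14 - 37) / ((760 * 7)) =-99 / 14896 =-0.01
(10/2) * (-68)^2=23120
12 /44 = 3 /11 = 0.27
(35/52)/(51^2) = 0.00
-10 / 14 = -5 / 7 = -0.71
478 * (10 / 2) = 2390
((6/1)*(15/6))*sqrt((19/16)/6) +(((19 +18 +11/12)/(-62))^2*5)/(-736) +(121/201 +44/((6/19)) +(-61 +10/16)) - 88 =-230438489759/27295967232 +5*sqrt(114)/8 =-1.77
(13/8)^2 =169/64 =2.64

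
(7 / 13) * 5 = 35 / 13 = 2.69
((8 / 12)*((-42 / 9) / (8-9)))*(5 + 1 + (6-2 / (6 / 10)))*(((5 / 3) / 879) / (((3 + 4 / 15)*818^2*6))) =325 / 83371679433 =0.00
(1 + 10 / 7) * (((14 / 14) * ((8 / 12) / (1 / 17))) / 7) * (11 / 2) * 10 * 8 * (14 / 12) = 127160 / 63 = 2018.41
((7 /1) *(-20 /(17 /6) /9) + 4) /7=-76 /357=-0.21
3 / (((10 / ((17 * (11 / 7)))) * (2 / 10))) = 561 / 14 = 40.07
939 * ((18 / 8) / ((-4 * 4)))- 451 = -37315 / 64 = -583.05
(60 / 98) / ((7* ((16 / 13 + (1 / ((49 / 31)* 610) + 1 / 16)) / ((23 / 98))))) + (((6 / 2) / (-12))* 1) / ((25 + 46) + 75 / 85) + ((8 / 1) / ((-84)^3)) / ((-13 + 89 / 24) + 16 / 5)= 183196663669813 / 14793137393573448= 0.01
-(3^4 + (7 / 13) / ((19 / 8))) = -20063 / 247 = -81.23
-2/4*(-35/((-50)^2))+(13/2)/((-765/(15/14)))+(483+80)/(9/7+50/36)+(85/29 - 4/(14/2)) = 742646347477/3488961000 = 212.86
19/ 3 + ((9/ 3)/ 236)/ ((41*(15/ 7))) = 6.33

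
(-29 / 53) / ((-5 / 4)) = 0.44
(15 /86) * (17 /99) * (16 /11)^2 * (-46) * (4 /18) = -1000960 /1545291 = -0.65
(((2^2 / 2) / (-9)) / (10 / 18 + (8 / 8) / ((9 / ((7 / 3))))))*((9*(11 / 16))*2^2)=-27 / 4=-6.75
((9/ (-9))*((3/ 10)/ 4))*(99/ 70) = -297/ 2800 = -0.11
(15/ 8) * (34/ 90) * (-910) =-7735/ 12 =-644.58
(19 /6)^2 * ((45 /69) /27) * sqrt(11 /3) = 0.46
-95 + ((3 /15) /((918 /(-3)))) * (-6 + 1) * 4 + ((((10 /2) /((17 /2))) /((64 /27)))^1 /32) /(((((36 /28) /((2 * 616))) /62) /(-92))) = -51997709 /1224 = -42481.79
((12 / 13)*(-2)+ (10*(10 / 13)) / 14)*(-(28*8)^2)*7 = 5920768 / 13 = 455443.69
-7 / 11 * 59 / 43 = -413 / 473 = -0.87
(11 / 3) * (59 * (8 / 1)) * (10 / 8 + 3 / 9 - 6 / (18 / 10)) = -9086 / 3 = -3028.67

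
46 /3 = 15.33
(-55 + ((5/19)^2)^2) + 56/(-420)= -107766092/1954815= -55.13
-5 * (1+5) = -30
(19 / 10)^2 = 361 / 100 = 3.61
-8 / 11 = -0.73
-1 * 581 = -581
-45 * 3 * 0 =0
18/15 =6/5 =1.20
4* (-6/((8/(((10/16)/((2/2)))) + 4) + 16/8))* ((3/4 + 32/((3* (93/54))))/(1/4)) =-51660/1457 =-35.46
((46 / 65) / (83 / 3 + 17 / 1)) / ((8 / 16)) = 138 / 4355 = 0.03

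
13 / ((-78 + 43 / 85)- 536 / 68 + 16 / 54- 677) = -0.02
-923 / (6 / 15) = -4615 / 2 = -2307.50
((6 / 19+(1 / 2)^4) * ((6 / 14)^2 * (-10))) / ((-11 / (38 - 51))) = -67275 / 81928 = -0.82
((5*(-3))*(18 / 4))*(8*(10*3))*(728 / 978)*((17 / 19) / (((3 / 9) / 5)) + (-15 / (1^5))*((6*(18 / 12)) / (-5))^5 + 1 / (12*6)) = -3579926.07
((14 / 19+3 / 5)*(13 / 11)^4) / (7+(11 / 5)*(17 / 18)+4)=65290446 / 327416683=0.20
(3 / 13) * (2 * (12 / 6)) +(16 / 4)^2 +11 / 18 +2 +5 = 5741 / 234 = 24.53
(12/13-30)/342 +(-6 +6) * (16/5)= -0.09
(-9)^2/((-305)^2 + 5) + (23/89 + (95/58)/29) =366471064/1160533745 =0.32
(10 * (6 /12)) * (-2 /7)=-10 /7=-1.43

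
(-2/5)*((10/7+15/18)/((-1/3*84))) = 19/588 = 0.03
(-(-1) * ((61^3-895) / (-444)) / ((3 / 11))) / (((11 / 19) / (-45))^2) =-9181917675 / 814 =-11279997.14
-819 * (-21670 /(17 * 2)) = 8873865 /17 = 521992.06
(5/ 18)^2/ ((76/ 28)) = 0.03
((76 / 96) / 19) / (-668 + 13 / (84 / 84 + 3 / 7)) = -5 / 79068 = -0.00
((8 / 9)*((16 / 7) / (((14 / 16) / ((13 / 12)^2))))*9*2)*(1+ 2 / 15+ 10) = 3612544 / 6615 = 546.11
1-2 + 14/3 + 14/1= 17.67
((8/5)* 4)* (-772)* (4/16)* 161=-994336/5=-198867.20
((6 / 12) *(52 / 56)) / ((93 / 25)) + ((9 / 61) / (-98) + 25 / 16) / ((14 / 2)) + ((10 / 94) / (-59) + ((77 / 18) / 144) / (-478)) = 0.35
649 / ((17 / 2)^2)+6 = 4330 / 289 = 14.98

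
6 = 6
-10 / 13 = -0.77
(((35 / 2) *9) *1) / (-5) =-63 / 2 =-31.50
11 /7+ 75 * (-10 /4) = -2603 /14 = -185.93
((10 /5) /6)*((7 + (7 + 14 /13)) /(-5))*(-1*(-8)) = -1568 /195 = -8.04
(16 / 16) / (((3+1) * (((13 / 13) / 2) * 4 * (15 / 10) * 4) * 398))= 1 / 19104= 0.00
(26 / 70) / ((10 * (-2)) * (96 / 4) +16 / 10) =-1 / 1288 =-0.00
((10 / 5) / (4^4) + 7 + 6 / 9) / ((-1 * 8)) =-2947 / 3072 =-0.96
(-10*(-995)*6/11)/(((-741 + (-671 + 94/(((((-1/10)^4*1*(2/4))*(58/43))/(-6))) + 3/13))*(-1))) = 22506900/34686214607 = 0.00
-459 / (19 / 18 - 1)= -8262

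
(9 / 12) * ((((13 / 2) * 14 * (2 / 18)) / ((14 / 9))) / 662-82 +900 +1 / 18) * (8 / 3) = 9748067 / 5958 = 1636.13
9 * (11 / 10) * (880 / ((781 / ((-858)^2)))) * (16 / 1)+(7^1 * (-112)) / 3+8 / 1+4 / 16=111943826869 / 852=131389468.16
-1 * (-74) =74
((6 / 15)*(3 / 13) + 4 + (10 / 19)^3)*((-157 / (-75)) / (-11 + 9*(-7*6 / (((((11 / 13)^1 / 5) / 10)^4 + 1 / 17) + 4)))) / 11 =-3653824601995571434526 / 471746088648537189254625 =-0.01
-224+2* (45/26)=-2867/13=-220.54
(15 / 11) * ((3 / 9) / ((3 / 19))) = 95 / 33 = 2.88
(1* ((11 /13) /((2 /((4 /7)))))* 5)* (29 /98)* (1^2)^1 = 1595 /4459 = 0.36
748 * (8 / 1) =5984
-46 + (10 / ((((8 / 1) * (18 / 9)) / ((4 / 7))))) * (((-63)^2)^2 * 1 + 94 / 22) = 433203003 / 77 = 5626013.03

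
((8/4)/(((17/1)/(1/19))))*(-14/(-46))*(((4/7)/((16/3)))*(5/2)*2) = 0.00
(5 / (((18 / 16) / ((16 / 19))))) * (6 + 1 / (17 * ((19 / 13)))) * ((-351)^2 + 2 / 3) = 461503587200 / 165699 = 2785192.35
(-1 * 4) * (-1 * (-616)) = -2464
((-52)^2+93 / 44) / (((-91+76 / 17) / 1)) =-2024173 / 64724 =-31.27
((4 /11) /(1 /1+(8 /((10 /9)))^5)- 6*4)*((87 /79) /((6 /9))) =-2083286726802 /52547822569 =-39.65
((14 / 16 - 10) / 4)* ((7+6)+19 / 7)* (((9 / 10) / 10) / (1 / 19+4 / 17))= -778107 / 69440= -11.21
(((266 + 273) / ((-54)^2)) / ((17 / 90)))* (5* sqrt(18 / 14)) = 1925* sqrt(7) / 918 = 5.55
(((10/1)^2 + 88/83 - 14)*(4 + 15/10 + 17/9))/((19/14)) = 354074/747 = 473.99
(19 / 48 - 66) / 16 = -3149 / 768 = -4.10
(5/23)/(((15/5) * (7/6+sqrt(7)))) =-10/667+60 * sqrt(7)/4669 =0.02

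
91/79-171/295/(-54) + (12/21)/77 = 88185089/75368370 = 1.17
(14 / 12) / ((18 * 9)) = 7 / 972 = 0.01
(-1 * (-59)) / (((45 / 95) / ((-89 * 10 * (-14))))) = 13967660 / 9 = 1551962.22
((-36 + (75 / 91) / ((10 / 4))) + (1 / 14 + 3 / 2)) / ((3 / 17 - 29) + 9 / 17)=52751 / 43771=1.21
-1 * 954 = -954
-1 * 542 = -542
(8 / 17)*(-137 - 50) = -88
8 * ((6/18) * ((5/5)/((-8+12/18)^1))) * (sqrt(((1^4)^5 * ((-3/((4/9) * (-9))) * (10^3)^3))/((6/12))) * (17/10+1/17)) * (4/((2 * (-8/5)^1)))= 1495000 * sqrt(15)/187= 30963.16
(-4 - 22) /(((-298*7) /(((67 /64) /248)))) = 871 /16554496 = 0.00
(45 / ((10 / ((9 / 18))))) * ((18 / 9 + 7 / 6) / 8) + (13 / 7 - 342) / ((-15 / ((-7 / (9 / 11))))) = -1668529 / 8640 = -193.12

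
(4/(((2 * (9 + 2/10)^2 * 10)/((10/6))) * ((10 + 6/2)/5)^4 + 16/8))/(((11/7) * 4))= 109375/7977773782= 0.00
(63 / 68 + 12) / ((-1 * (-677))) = 879 / 46036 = 0.02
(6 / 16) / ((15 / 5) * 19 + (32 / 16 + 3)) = 3 / 496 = 0.01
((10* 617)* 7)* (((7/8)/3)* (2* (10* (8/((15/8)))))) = 9674560/9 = 1074951.11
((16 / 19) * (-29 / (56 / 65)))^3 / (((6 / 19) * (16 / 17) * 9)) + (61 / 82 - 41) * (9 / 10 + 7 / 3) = -5924691069701 / 685360305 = -8644.64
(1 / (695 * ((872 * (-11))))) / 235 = -0.00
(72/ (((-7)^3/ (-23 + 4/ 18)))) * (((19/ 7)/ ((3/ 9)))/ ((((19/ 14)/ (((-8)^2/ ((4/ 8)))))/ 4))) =5038080/ 343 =14688.28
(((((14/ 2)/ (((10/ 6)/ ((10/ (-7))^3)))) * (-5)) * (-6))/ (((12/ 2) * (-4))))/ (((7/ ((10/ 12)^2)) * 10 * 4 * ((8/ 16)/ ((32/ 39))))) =2500/ 40131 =0.06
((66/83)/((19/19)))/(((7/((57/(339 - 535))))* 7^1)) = -1881/398566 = -0.00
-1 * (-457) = 457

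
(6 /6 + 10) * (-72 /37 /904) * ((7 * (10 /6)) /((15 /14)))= -1078 /4181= -0.26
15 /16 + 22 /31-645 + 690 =23137 /496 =46.65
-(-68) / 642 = 34 / 321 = 0.11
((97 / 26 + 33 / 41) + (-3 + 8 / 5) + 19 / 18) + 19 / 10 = 58439 / 9594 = 6.09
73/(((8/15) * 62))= 1095/496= 2.21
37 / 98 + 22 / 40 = 0.93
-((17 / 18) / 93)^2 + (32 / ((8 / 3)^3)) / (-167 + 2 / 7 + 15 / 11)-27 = -1284919209533 / 47571437376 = -27.01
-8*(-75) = 600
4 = 4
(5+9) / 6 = 7 / 3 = 2.33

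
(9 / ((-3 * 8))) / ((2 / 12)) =-9 / 4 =-2.25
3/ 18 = 1/ 6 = 0.17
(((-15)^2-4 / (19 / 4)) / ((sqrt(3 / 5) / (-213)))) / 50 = -302389 * sqrt(15) / 950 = -1232.79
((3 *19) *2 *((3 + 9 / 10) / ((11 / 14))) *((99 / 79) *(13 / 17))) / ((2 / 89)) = 162036693 / 6715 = 24130.56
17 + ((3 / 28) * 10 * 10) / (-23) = 2662 / 161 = 16.53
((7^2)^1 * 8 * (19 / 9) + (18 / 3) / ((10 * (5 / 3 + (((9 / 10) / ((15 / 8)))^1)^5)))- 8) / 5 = 365820607621 / 2230857945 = 163.98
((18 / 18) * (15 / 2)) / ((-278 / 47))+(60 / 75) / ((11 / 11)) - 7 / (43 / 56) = -1145703 / 119540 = -9.58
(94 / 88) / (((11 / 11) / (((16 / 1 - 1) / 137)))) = 705 / 6028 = 0.12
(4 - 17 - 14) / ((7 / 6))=-162 / 7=-23.14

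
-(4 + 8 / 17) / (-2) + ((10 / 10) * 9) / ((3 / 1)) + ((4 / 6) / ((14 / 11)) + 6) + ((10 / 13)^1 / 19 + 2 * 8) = 2451340 / 88179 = 27.80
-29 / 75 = -0.39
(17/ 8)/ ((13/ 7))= 119/ 104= 1.14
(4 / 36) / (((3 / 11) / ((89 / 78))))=979 / 2106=0.46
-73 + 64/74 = -2669/37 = -72.14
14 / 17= 0.82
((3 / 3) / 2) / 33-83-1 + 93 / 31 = -5345 / 66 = -80.98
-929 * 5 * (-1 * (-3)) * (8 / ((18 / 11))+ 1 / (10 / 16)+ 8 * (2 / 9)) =-115196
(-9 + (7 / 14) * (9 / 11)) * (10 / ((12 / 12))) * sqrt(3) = -945 * sqrt(3) / 11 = -148.80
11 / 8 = 1.38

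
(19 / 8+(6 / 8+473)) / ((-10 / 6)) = -11427 / 40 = -285.68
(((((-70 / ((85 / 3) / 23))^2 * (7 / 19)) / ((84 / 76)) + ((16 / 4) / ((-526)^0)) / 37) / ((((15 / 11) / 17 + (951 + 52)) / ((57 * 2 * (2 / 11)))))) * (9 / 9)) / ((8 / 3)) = 8.34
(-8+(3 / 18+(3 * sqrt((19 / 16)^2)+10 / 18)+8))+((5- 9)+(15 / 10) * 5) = 1121 / 144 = 7.78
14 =14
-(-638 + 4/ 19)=12118/ 19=637.79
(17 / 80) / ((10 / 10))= 0.21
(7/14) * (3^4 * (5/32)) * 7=2835/64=44.30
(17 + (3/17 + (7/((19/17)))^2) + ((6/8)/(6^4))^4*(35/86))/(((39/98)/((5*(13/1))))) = 9212.59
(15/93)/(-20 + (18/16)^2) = -320/37169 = -0.01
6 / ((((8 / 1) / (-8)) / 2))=-12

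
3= 3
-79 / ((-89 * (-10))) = -79 / 890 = -0.09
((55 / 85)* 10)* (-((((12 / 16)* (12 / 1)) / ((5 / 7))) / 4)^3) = -2750517 / 13600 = -202.24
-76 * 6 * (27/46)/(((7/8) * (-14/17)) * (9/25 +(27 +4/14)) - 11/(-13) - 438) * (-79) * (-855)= 4594667571000/116165617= 39552.73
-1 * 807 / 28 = -807 / 28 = -28.82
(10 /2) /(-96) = -5 /96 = -0.05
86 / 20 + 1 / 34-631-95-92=-69162 / 85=-813.67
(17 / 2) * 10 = 85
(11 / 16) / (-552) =-11 / 8832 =-0.00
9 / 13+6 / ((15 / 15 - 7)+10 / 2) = -69 / 13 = -5.31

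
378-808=-430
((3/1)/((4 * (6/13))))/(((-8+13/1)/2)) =13/20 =0.65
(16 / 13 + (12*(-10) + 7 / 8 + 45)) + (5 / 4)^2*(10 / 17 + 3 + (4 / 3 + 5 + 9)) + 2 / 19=-8711887 / 201552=-43.22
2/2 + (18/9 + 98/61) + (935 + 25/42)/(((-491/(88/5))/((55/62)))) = -490253669/19498101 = -25.14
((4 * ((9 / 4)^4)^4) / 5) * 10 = 1853020188851841 / 536870912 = 3451519.07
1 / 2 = 0.50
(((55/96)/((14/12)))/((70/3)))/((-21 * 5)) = -11/54880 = -0.00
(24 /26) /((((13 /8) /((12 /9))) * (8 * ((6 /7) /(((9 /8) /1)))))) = 21 /169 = 0.12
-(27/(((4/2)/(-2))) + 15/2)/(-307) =-39/614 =-0.06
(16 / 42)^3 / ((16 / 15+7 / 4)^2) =204800 / 29389269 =0.01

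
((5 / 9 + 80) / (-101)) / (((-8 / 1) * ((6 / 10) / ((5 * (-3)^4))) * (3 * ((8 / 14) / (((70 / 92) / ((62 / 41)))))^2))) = 1828849203125 / 105155110912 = 17.39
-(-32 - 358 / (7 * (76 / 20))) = 6046 / 133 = 45.46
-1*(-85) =85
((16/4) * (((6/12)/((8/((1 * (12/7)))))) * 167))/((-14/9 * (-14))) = 4509/1372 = 3.29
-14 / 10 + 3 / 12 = -23 / 20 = -1.15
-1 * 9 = -9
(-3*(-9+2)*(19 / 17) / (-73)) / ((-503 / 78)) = 31122 / 624223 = 0.05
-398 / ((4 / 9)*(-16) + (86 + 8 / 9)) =-1791 / 359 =-4.99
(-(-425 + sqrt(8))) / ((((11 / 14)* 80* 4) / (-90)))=-26775 / 176 + 63* sqrt(2) / 88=-151.12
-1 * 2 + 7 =5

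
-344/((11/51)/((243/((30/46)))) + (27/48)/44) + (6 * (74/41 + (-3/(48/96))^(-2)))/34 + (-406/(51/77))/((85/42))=-16550902540439567/635464476780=-26045.36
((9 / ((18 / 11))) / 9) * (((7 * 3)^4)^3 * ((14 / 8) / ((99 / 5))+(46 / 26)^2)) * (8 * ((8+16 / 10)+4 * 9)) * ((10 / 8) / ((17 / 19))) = 21184521419821731911037 / 2873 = 7373658691201438186.93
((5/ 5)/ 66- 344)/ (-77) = 22703/ 5082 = 4.47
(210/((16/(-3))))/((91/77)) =-3465/104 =-33.32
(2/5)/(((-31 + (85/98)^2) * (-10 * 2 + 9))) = 19208/15977445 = 0.00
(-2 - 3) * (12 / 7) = -60 / 7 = -8.57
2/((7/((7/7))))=2/7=0.29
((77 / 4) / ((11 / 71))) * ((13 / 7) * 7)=6461 / 4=1615.25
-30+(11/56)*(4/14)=-5869/196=-29.94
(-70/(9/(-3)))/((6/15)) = 175/3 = 58.33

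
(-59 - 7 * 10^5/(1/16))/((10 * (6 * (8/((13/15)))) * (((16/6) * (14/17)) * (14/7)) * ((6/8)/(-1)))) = 275023671/44800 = 6138.92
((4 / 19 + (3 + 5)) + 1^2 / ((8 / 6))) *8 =1362 / 19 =71.68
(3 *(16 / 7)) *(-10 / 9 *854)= -19520 / 3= -6506.67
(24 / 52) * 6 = 36 / 13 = 2.77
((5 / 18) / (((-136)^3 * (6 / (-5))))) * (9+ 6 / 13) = 1025 / 1177233408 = 0.00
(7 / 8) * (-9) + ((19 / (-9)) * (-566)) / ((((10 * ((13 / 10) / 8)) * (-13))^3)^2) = -13209991711674119 / 1677462128818632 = -7.87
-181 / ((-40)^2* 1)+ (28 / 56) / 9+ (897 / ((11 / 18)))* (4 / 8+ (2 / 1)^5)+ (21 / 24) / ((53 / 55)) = 400492523693 / 8395200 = 47704.94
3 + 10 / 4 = 11 / 2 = 5.50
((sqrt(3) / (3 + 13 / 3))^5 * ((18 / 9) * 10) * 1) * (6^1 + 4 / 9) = 35235 * sqrt(3) / 644204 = 0.09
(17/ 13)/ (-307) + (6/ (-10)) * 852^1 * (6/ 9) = -6800749/ 19955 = -340.80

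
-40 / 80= -1 / 2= -0.50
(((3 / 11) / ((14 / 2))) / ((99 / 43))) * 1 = 0.02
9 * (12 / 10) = 54 / 5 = 10.80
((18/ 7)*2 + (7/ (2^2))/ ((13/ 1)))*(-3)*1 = -5763/ 364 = -15.83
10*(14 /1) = 140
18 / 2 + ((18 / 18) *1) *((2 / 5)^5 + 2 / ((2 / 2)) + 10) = 65657 / 3125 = 21.01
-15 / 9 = -5 / 3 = -1.67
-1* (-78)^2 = -6084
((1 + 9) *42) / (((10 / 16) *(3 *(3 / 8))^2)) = 14336 / 27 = 530.96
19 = 19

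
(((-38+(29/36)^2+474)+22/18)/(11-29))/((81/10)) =-2837405/944784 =-3.00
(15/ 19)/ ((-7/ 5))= -75/ 133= -0.56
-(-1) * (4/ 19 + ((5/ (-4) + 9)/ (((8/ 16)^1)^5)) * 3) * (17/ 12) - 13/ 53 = 3184294/ 3021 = 1054.05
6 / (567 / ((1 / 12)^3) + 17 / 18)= 108 / 17635985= 0.00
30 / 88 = 15 / 44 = 0.34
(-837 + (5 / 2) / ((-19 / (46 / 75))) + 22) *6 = -464596 / 95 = -4890.48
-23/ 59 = -0.39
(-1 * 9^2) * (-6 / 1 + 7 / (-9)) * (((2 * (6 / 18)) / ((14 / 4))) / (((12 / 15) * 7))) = 915 / 49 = 18.67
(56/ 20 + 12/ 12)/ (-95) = -1/ 25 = -0.04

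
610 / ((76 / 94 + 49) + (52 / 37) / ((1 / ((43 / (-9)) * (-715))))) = 9547110 / 75920333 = 0.13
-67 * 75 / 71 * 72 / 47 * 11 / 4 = -994950 / 3337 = -298.16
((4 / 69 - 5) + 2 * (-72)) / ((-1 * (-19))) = -10277 / 1311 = -7.84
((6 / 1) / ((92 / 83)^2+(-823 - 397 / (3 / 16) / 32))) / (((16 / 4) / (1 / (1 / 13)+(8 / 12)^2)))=-833569 / 36702031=-0.02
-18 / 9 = -2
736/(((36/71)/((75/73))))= 326600/219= 1491.32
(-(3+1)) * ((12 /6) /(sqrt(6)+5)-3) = 8 * sqrt(6) /19+188 /19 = 10.93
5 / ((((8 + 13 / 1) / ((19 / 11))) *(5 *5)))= 19 / 1155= 0.02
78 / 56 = 1.39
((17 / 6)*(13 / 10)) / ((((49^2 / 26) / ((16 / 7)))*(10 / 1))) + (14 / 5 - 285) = -355708663 / 1260525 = -282.19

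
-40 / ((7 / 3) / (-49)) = 840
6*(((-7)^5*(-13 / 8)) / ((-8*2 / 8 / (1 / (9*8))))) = -218491 / 192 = -1137.97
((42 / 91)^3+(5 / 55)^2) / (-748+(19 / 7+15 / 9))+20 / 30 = 8300836205 / 12453931776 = 0.67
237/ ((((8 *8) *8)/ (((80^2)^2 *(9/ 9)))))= 18960000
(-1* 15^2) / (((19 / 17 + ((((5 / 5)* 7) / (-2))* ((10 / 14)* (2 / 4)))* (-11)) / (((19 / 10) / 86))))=-4845 / 14491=-0.33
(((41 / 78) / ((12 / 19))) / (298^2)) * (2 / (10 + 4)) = 779 / 581843808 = 0.00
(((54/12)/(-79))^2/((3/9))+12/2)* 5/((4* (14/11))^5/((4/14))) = 0.00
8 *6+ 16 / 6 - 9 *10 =-118 / 3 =-39.33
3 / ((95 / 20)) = 12 / 19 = 0.63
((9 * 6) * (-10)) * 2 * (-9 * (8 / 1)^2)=622080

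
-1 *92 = -92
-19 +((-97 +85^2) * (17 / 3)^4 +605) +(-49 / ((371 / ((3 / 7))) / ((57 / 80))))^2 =132143162307641 / 17977600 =7350434.00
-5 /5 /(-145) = 1 /145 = 0.01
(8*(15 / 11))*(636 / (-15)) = -5088 / 11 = -462.55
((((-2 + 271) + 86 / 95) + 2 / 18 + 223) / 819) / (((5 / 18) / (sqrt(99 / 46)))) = 421529 * sqrt(506) / 2982525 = 3.18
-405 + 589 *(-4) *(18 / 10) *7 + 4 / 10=-30090.20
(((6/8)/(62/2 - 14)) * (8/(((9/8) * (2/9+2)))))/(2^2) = 3/85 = 0.04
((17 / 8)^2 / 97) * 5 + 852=5290661 / 6208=852.23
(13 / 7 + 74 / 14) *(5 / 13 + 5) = 500 / 13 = 38.46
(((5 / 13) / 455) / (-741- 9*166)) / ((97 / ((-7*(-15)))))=-1 / 2442557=-0.00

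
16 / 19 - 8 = -136 / 19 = -7.16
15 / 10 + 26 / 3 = 61 / 6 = 10.17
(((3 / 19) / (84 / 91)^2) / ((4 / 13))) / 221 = 169 / 62016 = 0.00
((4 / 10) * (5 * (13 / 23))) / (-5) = -26 / 115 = -0.23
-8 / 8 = -1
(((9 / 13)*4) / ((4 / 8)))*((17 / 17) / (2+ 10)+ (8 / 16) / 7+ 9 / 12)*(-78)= -2736 / 7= -390.86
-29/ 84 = -0.35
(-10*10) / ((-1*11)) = 100 / 11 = 9.09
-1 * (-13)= 13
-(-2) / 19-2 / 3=-32 / 57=-0.56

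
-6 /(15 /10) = -4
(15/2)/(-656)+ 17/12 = 5531/3936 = 1.41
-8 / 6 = -4 / 3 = -1.33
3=3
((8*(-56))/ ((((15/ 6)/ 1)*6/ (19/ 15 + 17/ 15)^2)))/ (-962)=10752/ 60125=0.18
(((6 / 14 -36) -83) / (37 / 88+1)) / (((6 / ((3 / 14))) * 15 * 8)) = -913 / 36750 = -0.02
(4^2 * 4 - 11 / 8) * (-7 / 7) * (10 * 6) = -7515 / 2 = -3757.50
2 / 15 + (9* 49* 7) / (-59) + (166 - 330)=-216.19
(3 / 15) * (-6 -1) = -7 / 5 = -1.40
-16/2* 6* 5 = -240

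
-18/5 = -3.60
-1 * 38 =-38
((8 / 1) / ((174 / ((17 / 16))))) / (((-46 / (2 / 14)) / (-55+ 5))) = 425 / 56028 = 0.01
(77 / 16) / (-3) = -77 / 48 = -1.60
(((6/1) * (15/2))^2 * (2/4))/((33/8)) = 2700/11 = 245.45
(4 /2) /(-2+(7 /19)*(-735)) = -0.01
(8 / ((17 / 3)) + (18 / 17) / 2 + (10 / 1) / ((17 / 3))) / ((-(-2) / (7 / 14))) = 63 / 68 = 0.93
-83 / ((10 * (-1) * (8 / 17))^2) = -23987 / 6400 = -3.75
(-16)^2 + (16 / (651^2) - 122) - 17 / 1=117.00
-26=-26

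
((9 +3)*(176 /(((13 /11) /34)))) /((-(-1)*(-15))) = -263296 /65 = -4050.71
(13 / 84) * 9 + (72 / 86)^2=108399 / 51772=2.09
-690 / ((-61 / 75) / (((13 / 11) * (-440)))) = -26910000 / 61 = -441147.54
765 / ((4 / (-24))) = -4590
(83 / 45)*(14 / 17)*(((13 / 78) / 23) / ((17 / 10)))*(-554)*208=-133899584 / 179469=-746.09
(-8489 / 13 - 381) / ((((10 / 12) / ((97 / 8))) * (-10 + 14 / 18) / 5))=1354023 / 166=8156.77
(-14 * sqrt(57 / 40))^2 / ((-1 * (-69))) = 931 / 230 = 4.05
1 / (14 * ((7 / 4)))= 2 / 49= 0.04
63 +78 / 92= 63.85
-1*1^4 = -1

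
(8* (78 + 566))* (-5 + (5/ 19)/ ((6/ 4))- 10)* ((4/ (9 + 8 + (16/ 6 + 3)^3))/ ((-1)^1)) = 39180960/ 25517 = 1535.48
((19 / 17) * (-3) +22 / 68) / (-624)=0.00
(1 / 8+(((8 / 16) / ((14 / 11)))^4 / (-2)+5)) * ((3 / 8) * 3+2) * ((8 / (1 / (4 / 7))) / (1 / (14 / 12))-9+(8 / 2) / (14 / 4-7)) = -15871097075 / 206524416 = -76.85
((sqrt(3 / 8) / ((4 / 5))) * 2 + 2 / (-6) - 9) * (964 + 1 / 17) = -152964 / 17 + 81945 * sqrt(6) / 136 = -7521.97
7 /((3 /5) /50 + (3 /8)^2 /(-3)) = -56000 /279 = -200.72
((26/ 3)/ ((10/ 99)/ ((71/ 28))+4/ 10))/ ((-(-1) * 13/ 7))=82005/ 7729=10.61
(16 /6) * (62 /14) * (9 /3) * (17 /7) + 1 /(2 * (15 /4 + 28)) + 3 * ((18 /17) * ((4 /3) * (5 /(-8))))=8823975 /105791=83.41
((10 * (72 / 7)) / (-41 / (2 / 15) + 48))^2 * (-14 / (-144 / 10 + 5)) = 2304000 / 9846641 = 0.23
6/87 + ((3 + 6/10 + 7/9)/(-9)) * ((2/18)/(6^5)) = 56681327/821962080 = 0.07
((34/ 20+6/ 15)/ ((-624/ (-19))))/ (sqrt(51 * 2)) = 133 * sqrt(102)/ 212160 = 0.01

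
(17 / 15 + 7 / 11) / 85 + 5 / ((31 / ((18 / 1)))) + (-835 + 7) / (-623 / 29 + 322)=42638642 / 252604275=0.17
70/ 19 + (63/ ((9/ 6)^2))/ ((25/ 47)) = 26754/ 475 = 56.32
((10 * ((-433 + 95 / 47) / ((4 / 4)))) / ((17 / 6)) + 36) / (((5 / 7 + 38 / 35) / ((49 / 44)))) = -8075445 / 8789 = -918.81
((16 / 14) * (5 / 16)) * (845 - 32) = 4065 / 14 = 290.36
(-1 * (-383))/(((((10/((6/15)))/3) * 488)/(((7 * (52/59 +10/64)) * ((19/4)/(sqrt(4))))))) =299368503/184268800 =1.62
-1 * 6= -6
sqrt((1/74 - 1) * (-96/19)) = 4 * sqrt(153957)/703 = 2.23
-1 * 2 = -2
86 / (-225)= -0.38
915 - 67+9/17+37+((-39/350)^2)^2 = 225904126828497/255106250000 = 885.53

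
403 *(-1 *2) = -806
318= 318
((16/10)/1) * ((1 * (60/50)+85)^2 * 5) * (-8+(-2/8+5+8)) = 7058918/25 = 282356.72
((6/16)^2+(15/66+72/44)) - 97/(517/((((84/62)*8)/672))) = 2052723/1025728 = 2.00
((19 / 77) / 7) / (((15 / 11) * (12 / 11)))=209 / 8820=0.02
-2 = -2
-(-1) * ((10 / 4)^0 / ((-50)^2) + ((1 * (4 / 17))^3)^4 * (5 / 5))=582664180269761 / 1456555593074402500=0.00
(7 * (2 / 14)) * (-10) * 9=-90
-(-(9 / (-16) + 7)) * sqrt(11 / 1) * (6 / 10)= 309 * sqrt(11) / 80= 12.81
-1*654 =-654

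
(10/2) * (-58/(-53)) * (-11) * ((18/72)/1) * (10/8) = -7975/424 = -18.81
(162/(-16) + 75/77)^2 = 31775769/379456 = 83.74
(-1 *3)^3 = -27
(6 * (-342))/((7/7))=-2052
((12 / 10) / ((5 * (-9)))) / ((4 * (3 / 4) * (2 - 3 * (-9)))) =-2 / 6525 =-0.00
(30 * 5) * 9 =1350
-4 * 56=-224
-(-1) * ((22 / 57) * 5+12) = 794 / 57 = 13.93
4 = 4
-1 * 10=-10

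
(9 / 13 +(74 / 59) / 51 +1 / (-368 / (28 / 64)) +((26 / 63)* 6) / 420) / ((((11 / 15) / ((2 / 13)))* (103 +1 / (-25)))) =3053948262275 / 2077035913016064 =0.00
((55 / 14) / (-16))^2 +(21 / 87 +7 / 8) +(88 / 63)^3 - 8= -30428954365 / 7425395712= -4.10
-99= -99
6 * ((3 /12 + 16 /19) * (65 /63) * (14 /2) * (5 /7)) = 26975 /798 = 33.80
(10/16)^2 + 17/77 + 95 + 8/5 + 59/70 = 345151/3520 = 98.05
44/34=22/17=1.29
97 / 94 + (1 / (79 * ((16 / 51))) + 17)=1073637 / 59408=18.07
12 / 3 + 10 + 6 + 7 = 27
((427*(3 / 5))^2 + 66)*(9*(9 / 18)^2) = 14783499 / 100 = 147834.99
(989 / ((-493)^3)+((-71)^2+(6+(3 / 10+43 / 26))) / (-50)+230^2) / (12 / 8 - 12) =-20561272460700176 / 4088965232625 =-5028.48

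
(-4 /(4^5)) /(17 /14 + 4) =-7 /9344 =-0.00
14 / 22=0.64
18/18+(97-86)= 12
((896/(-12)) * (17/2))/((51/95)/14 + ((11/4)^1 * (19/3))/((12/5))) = -60775680/698597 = -87.00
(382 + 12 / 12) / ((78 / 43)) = 16469 / 78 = 211.14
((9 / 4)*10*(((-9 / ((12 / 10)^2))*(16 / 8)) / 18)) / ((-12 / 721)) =938.80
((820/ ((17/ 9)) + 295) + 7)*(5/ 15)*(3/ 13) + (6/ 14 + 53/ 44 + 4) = 4237747/ 68068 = 62.26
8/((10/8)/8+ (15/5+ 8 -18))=-256/219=-1.17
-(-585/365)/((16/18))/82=1053/47888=0.02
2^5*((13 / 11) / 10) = 208 / 55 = 3.78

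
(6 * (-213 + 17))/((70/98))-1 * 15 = -8307/5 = -1661.40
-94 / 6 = -47 / 3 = -15.67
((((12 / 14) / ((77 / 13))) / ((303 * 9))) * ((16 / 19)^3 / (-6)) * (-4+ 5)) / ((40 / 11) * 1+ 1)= -53248 / 46742528007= -0.00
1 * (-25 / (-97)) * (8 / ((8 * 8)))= 25 / 776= 0.03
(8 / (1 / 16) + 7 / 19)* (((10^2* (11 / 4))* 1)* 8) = 5365800 / 19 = 282410.53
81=81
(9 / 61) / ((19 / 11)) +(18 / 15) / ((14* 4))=17337 / 162260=0.11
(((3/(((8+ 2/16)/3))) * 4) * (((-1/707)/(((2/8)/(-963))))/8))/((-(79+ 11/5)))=-69336/1865773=-0.04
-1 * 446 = -446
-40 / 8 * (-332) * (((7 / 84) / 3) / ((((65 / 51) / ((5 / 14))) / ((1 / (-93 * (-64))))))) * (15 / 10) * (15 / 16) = 35275 / 11554816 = 0.00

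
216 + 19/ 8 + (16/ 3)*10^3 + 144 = 136697/ 24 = 5695.71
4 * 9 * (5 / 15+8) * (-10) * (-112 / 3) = 112000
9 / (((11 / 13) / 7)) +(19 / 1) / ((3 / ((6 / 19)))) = 841 / 11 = 76.45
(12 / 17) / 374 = 6 / 3179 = 0.00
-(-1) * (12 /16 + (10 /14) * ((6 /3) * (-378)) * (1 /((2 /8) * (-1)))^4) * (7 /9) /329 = -184319 /564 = -326.81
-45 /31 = -1.45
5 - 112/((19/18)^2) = -34483/361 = -95.52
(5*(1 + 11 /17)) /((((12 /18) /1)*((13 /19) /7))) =27930 /221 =126.38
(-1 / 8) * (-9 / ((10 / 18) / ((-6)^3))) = -2187 / 5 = -437.40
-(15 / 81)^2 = -25 / 729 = -0.03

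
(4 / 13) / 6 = 2 / 39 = 0.05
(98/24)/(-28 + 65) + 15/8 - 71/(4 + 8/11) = -150463/11544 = -13.03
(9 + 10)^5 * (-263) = -651214037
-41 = -41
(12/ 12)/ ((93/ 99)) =33/ 31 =1.06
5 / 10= 1 / 2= 0.50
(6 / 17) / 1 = 0.35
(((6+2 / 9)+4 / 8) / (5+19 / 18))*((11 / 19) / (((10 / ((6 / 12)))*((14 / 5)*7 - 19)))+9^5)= 65549.86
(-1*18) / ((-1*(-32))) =-9 / 16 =-0.56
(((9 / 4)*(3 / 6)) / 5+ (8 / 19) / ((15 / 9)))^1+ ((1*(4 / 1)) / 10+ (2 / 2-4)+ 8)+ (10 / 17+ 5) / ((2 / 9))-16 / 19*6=25.97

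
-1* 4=-4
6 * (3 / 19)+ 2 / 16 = 163 / 152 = 1.07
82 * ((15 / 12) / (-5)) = -41 / 2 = -20.50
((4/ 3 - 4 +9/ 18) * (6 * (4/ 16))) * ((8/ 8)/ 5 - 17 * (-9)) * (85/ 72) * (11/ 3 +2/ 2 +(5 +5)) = -931073/ 108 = -8621.05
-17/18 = -0.94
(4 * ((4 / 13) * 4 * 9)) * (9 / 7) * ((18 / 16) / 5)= 5832 / 455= 12.82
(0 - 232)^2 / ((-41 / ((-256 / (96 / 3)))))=430592 / 41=10502.24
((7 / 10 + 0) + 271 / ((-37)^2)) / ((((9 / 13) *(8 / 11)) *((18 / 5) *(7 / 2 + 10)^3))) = 1757899 / 8730512748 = 0.00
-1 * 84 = -84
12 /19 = 0.63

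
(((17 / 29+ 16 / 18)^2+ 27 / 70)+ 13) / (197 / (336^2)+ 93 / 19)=1263268082048 / 397488721995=3.18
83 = 83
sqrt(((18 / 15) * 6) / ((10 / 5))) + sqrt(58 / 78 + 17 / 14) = sqrt(583674) / 546 + 3 * sqrt(10) / 5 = 3.30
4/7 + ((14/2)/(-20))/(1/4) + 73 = 2526/35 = 72.17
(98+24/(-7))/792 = 331/2772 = 0.12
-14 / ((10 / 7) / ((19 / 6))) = -931 / 30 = -31.03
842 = 842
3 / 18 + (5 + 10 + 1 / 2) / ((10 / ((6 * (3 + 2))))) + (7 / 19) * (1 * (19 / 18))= 847 / 18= 47.06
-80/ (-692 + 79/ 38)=3040/ 26217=0.12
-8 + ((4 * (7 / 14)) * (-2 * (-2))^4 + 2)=506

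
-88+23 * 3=-19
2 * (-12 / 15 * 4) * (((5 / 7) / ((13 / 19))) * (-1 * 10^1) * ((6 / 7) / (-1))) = -36480 / 637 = -57.27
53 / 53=1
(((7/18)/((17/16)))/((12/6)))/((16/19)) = 0.22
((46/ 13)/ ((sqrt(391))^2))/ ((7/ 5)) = 10/ 1547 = 0.01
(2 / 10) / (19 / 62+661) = 62 / 205005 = 0.00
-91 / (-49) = 13 / 7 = 1.86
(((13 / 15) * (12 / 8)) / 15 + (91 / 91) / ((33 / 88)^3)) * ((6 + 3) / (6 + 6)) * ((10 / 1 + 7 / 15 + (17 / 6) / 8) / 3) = 66787049 / 1296000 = 51.53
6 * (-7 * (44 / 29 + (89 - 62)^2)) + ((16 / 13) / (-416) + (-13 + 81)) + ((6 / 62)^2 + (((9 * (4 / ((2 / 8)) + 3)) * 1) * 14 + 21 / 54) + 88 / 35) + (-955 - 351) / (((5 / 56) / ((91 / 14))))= -36583834565216 / 296721243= -123293.61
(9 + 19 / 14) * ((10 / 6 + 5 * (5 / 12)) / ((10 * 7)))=0.55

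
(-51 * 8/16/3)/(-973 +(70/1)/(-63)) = 153/17534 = 0.01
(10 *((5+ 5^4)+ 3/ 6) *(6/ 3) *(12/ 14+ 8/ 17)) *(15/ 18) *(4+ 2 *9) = 306949.30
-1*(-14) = 14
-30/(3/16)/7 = -160/7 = -22.86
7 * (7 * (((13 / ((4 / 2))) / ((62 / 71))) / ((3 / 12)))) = 45227 / 31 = 1458.94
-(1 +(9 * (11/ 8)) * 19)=-1889/ 8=-236.12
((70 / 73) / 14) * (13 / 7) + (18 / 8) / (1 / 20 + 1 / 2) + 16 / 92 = 567814 / 129283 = 4.39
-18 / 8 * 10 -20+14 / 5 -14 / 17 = -6889 / 170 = -40.52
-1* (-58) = 58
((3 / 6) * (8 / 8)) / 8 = 1 / 16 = 0.06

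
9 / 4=2.25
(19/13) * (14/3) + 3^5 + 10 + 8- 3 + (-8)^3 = -9640/39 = -247.18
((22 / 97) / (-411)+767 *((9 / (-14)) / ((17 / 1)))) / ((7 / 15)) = -1376035685 / 22139474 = -62.15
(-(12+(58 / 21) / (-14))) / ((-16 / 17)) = 29495 / 2352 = 12.54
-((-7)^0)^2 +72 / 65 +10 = 10.11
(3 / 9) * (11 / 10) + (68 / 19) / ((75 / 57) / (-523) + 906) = 100098787 / 270086910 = 0.37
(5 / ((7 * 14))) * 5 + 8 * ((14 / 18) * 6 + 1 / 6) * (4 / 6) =26.03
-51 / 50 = -1.02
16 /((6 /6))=16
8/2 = 4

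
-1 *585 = -585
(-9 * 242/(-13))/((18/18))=2178/13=167.54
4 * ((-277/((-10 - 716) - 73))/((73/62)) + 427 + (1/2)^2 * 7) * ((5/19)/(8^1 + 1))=50.18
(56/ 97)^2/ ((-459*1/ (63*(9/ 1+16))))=-1.14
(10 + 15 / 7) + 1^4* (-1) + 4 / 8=163 / 14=11.64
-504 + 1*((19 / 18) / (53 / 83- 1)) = -273737 / 540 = -506.92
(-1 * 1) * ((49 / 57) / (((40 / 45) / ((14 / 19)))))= -1029 / 1444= -0.71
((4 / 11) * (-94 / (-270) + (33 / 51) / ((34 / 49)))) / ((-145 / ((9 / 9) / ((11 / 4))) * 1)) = -799448 / 684518175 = -0.00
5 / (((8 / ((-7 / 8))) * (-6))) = 35 / 384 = 0.09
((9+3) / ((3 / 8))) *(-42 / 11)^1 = -1344 / 11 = -122.18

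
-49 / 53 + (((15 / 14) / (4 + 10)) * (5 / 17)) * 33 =-32093 / 176596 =-0.18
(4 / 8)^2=1 / 4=0.25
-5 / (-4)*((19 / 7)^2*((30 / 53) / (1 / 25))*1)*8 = 2707500 / 2597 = 1042.55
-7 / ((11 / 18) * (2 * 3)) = -21 / 11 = -1.91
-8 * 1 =-8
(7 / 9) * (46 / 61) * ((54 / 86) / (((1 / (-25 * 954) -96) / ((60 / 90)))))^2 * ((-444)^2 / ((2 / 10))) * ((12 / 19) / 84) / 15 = 61898736582720000 / 11234143299653090191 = 0.01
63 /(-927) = -7 /103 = -0.07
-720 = -720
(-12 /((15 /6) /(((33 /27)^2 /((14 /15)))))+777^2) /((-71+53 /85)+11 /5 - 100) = -646585531 /180117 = -3589.81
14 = 14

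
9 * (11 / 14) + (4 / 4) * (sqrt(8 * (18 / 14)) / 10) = 3 * sqrt(14) / 35 + 99 / 14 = 7.39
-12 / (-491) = 12 / 491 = 0.02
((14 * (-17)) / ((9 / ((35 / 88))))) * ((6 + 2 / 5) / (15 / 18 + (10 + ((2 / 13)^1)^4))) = -7768592 / 1250337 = -6.21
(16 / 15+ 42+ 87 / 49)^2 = 1086295681 / 540225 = 2010.82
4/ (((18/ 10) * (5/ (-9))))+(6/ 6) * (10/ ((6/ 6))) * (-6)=-64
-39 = -39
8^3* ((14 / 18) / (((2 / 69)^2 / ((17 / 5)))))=8057728 / 5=1611545.60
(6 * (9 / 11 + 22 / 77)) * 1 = 6.62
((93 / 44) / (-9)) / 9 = -31 / 1188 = -0.03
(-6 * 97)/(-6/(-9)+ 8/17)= -14841/29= -511.76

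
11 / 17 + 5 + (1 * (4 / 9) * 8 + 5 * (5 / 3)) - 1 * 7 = 1612 / 153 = 10.54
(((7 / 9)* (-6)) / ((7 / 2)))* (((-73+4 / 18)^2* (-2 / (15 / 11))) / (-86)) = -3775420 / 31347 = -120.44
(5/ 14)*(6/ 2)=15/ 14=1.07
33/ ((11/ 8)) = 24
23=23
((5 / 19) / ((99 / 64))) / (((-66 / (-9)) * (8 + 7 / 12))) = 640 / 236797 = 0.00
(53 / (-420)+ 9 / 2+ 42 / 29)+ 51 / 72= 53027 / 8120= 6.53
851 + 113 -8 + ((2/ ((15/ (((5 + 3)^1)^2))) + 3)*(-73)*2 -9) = -11053/ 15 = -736.87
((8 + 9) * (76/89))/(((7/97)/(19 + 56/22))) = 29701788/6853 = 4334.13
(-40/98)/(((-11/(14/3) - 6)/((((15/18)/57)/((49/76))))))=400/361179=0.00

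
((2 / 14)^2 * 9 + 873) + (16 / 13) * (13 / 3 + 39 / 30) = 646886 / 735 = 880.12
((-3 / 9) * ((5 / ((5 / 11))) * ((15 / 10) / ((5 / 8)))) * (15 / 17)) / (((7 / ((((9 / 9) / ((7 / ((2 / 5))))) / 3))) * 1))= -88 / 4165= -0.02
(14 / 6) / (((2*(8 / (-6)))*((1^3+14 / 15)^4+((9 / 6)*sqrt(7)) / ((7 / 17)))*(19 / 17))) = -29826481820625 / 278951199796754+15554183203125*sqrt(7) / 557902399593508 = -0.03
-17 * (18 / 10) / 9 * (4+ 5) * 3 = -459 / 5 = -91.80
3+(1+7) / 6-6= -5 / 3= -1.67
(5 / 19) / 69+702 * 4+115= 3832058 / 1311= 2923.00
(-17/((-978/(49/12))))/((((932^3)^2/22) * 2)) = 9163/7691580238513691787264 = 0.00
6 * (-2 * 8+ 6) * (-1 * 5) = 300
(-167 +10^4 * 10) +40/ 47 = 4692191/ 47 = 99833.85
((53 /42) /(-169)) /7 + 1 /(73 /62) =3076663 /3627078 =0.85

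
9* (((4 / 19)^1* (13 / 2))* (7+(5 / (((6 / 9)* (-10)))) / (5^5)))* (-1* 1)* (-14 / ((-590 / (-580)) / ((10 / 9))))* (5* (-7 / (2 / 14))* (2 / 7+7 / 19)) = -9533619732 / 45125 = -211271.35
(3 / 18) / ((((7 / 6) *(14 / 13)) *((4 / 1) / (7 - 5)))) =13 / 196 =0.07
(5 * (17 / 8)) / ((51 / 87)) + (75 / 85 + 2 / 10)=13061 / 680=19.21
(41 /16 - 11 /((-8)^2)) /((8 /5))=765 /512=1.49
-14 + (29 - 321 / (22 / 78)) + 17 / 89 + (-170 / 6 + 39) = -3266629 / 2937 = -1112.23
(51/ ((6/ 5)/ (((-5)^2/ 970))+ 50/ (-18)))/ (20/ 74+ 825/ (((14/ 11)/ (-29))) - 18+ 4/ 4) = -5944050/ 96009234991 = -0.00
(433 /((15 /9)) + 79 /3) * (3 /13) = 4292 /65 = 66.03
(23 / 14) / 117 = 23 / 1638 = 0.01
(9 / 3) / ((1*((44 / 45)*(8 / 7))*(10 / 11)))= 189 / 64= 2.95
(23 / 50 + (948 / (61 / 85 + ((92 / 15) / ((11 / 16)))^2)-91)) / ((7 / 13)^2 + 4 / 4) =-24727952450799 / 405125455700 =-61.04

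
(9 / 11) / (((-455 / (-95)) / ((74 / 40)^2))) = 234099 / 400400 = 0.58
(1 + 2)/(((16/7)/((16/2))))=21/2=10.50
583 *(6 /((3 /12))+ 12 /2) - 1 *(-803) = 18293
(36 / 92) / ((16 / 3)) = 27 / 368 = 0.07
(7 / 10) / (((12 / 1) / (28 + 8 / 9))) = 1.69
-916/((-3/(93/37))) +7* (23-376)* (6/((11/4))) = -1881892/407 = -4623.81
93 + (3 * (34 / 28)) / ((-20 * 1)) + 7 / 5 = 94.22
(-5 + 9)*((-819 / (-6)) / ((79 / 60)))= 32760 / 79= 414.68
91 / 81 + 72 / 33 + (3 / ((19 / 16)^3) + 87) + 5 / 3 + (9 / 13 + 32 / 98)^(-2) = 94.73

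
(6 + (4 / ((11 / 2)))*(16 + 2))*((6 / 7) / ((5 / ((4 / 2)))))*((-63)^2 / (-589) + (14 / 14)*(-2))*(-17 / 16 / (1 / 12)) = 729.27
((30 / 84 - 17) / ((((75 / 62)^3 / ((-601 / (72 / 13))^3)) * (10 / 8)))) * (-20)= -192218476.14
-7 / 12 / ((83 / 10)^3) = -1750 / 1715361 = -0.00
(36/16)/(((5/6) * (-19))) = -27/190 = -0.14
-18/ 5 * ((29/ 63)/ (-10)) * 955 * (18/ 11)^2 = 1794636/ 4235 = 423.76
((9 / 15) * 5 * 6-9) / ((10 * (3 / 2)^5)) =0.12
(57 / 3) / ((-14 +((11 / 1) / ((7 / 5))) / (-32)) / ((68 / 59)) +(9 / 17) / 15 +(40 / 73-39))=-105633920 / 282303081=-0.37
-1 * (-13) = 13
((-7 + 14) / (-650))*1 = -7 / 650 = -0.01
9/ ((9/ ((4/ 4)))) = 1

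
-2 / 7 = -0.29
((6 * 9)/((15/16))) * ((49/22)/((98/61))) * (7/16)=3843/110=34.94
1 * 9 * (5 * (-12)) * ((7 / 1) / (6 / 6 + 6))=-540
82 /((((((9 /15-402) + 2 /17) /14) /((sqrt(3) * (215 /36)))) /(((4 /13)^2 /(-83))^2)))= -1342700800 * sqrt(3) /60400577425149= -0.00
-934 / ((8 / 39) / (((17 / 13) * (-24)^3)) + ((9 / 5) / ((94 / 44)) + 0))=-19343214720 / 17449109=-1108.55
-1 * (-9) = 9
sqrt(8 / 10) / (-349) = -2 * sqrt(5) / 1745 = -0.00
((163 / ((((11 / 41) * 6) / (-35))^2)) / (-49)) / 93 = -6850075 / 405108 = -16.91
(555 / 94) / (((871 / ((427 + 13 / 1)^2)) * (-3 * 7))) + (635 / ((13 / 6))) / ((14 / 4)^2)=-77365240 / 2005913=-38.57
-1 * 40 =-40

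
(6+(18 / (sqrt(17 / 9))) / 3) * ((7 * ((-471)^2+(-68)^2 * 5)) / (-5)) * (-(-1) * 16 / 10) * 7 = -576148272 / 25 - 1728444816 * sqrt(17) / 425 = -39814308.63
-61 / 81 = -0.75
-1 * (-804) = 804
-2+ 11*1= 9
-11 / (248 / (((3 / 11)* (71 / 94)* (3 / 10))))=-0.00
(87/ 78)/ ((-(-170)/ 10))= 0.07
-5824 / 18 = -2912 / 9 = -323.56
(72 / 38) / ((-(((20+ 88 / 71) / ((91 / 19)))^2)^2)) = -549121014729 / 112083057716416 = -0.00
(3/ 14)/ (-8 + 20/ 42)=-9/ 316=-0.03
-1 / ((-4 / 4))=1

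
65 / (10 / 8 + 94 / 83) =21580 / 791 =27.28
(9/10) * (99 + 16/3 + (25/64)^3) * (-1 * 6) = -738881523/1310720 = -563.72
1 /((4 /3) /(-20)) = -15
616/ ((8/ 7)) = 539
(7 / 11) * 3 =21 / 11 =1.91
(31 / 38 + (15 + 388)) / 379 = 15345 / 14402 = 1.07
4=4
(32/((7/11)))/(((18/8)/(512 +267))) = 1096832/63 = 17410.03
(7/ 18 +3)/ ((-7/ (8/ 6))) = -122/ 189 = -0.65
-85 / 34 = -5 / 2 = -2.50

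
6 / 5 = 1.20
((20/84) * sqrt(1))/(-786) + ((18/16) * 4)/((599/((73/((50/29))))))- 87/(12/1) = -856744229/123588675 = -6.93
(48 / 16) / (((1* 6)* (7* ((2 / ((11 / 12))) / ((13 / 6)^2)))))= 1859 / 12096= 0.15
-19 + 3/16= -301/16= -18.81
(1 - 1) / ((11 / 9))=0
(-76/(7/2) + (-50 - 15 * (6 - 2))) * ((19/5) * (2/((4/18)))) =-157662/35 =-4504.63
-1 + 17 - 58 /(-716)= 5757 /358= 16.08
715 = 715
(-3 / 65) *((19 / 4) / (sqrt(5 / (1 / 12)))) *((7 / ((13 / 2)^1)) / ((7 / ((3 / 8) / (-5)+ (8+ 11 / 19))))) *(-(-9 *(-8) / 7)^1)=58167 *sqrt(15) / 591500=0.38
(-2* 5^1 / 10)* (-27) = 27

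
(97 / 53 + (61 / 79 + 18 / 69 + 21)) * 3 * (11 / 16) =75835683 / 1540816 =49.22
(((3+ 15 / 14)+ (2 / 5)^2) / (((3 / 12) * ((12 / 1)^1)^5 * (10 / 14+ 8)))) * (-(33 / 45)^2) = -179201 / 42690240000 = -0.00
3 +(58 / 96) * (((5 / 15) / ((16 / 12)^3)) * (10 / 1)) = 1971 / 512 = 3.85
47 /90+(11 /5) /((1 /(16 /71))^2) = 0.63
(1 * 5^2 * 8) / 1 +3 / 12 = 801 / 4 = 200.25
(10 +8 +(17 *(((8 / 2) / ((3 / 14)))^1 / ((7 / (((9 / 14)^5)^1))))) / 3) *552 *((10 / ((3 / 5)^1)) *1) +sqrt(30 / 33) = sqrt(110) / 11 +3039774300 / 16807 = 180864.54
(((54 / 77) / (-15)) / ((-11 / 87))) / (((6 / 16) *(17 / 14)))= 8352 / 10285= 0.81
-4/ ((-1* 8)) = 1/ 2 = 0.50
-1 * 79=-79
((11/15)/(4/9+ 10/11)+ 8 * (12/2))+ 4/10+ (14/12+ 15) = 65434/1005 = 65.11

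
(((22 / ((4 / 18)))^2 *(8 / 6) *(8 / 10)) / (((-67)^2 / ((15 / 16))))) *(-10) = -98010 / 4489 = -21.83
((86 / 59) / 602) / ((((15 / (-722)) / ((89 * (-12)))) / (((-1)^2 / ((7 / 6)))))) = 1542192 / 14455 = 106.69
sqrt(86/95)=sqrt(8170)/95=0.95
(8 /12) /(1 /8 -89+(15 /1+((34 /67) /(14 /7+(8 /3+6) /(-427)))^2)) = -14435043872 /1598160585879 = -0.01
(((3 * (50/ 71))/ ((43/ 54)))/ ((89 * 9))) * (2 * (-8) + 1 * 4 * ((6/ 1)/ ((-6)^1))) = -18000/ 271717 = -0.07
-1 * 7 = -7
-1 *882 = -882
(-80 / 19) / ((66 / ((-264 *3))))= 960 / 19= 50.53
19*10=190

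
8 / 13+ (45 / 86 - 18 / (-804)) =43484 / 37453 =1.16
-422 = -422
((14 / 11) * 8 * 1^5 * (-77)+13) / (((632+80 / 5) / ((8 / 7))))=-1.36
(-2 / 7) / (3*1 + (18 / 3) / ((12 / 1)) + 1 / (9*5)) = -180 / 2219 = -0.08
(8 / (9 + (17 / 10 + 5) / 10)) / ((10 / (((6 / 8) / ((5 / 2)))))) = 24 / 967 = 0.02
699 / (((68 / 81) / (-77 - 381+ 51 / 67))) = -1734523065 / 4556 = -380711.82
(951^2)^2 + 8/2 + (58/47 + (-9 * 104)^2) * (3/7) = 269102768066555/329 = 817941544275.24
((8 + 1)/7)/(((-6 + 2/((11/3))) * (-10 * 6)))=11/2800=0.00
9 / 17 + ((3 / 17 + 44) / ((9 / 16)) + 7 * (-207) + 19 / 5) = -1045093 / 765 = -1366.13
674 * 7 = 4718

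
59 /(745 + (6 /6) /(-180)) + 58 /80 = 4313671 /5363960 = 0.80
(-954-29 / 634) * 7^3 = -207468695 / 634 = -327237.69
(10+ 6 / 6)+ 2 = 13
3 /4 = 0.75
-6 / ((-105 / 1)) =2 / 35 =0.06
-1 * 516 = -516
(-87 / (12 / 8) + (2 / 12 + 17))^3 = -14706125 / 216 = -68083.91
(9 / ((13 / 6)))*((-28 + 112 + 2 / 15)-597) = -138474 / 65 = -2130.37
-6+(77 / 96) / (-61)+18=70195 / 5856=11.99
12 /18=2 /3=0.67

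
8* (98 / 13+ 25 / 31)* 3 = 80712 / 403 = 200.28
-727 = -727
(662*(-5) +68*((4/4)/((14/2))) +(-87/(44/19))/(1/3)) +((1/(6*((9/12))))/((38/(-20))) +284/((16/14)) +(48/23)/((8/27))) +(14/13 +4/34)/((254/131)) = -107334178553593/33999353388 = -3156.95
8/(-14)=-4/7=-0.57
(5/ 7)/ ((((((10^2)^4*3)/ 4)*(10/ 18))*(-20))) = -3/ 3500000000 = -0.00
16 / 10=8 / 5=1.60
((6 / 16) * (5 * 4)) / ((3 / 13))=32.50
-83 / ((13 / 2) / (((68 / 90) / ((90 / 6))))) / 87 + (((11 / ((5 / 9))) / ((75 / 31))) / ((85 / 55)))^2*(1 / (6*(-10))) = -1309355811611 / 2757872812500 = -0.47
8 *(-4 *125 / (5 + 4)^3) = -4000 / 729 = -5.49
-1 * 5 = -5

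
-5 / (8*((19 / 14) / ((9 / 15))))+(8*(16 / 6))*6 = 127.72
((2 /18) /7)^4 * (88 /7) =88 /110270727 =0.00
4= 4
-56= -56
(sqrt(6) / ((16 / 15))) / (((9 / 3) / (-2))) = -5*sqrt(6) / 8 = -1.53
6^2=36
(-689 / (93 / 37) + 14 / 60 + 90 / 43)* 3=-10868959 / 13330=-815.38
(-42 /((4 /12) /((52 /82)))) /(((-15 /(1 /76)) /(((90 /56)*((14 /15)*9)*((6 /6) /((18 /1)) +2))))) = 30303 /15580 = 1.94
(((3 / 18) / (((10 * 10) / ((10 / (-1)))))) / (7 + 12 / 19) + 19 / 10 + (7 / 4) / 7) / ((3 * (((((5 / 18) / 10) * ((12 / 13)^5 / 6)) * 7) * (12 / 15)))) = 3468990499 / 84188160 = 41.21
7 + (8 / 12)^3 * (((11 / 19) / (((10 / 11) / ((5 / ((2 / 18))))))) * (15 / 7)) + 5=4016 / 133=30.20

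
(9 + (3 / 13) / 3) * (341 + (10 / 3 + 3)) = 122956 / 39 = 3152.72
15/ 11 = 1.36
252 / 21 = 12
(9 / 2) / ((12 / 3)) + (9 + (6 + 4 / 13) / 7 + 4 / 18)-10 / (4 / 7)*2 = -155621 / 6552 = -23.75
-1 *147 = -147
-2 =-2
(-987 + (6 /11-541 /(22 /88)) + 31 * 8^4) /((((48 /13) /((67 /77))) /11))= 56493931 /176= 320988.24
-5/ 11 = -0.45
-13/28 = -0.46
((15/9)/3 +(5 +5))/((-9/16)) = -1520/81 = -18.77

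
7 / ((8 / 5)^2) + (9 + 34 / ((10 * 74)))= 11.78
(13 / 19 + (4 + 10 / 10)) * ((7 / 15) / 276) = 21 / 2185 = 0.01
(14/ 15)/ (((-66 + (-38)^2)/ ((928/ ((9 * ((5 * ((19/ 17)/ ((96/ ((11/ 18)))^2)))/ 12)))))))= 146554748928/ 39600275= 3700.85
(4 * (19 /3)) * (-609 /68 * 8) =-30856 /17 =-1815.06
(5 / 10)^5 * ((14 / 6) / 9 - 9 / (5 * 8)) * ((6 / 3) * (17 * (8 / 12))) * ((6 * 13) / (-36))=-8177 / 155520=-0.05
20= 20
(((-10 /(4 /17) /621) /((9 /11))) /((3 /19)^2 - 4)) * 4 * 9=135014 /178227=0.76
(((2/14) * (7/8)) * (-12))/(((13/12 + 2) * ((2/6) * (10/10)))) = -54/37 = -1.46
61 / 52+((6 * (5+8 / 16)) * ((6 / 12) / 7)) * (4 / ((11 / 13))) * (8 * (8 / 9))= 87809 / 1092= 80.41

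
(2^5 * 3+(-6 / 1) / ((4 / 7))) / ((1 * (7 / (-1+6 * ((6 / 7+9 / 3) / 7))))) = 19323 / 686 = 28.17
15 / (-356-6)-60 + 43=-6169 / 362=-17.04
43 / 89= 0.48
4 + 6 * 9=58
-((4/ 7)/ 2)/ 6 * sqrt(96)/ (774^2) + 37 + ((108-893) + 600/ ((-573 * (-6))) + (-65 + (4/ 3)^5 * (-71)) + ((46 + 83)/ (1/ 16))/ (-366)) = -3164306185/ 2831193-sqrt(6)/ 3145149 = -1117.66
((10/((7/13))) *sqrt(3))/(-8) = -65 *sqrt(3)/28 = -4.02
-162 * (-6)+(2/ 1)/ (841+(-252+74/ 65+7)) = 18863669/ 19407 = 972.00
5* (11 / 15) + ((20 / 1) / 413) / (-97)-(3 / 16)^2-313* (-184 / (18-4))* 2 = 253243759057 / 30766848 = 8231.06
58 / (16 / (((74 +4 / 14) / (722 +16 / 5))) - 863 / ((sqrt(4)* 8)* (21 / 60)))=527800 / 19017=27.75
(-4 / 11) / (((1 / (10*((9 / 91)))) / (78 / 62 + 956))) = -10683000 / 31031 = -344.27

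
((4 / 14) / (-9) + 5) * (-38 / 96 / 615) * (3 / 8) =-5947 / 4959360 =-0.00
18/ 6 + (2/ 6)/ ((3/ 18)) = 5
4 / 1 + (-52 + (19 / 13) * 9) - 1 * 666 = -9111 / 13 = -700.85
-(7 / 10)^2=-49 / 100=-0.49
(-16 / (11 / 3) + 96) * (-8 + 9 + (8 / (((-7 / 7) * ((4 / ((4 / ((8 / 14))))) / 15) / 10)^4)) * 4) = 153153787501008 / 11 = 13923071591000.73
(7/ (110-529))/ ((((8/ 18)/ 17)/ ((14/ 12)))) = -2499/ 3352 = -0.75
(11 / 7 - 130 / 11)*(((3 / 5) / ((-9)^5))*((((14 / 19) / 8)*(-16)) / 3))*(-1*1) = 0.00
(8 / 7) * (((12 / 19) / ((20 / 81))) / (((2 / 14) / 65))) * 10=252720 / 19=13301.05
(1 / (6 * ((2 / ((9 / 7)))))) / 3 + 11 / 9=317 / 252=1.26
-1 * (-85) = 85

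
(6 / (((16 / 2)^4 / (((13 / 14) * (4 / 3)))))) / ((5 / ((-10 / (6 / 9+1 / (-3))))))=-39 / 3584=-0.01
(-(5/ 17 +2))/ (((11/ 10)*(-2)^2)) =-195/ 374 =-0.52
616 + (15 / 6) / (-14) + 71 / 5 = 88203 / 140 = 630.02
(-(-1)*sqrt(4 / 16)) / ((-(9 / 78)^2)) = -338 / 9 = -37.56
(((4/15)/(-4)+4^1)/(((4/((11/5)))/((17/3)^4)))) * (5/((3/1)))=54205129/14580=3717.77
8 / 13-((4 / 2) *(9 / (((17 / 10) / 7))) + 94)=-37018 / 221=-167.50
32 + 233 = 265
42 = 42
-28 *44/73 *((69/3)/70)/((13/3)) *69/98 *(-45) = 1885356/46501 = 40.54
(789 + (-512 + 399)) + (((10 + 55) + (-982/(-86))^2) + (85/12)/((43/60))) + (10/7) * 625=22962505/12943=1774.13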